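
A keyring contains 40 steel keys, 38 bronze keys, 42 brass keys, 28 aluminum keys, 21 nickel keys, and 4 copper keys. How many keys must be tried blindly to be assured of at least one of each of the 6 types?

170

The hardest type to obtain is copper: we could draw every other key first — 173 − 4 = 169 keys — without a single copper one.
The next draw must be copper, so 169 + 1 = 170.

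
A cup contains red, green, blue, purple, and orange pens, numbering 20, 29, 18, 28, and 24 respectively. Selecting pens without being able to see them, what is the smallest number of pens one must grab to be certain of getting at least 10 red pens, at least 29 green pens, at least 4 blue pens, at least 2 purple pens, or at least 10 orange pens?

51

The worst case stops just short of every target: 9 red, 28 green, 3 blue, 1 purple, 9 orange — 9 + 28 + 3 + 1 + 9 = 50 pens.
One more pen must push some ink color to its target, so 50 + 1 = 51.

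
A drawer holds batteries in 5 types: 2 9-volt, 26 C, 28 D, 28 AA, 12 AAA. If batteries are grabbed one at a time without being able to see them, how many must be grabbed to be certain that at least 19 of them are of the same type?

69

Treat the 5 types as pigeonholes.
In the worst case we take at most 18 of each type, but all 2 9-volt and all 12 AAA (fewer than 18), giving 2 + 18 + 18 + 18 + 12 = 68.
One more battery then forces some type to 19, so 68 + 1 = 69.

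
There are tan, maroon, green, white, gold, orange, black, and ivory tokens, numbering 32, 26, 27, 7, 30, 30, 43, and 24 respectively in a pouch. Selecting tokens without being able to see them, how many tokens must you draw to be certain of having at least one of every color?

The hardest color to obtain is white: we could draw every other token first — 219 − 7 = 212 tokens — without a single white one.
The next draw must be white, so 212 + 1 = 213.

213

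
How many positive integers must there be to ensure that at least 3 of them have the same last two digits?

201

There are 100 possible two-digit endings acting as pigeonholes.
With 100 × 2 = 200 positive integers we could place exactly 2 in each, with no class reaching 3.
One more forces some class to hold 3, so 200 + 1 = 201.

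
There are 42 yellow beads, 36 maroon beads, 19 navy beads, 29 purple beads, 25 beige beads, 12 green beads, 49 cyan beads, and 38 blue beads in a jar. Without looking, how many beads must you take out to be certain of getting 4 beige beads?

229

The worst case draws every non-beige bead first: 42 + 36 + 19 + 29 + 12 + 49 + 38 = 225.
The next 4 draws are then forced to be beige, giving 225 + 4 = 229.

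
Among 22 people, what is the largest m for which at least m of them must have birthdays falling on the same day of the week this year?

The 22 people fall into 7 days of the week.
If each of the 7 days of the week held at most 3, the total would be at most 7 × 3 = 21 < 22, a contradiction.
So at least one holds ⌈22/7⌉ = 4.

4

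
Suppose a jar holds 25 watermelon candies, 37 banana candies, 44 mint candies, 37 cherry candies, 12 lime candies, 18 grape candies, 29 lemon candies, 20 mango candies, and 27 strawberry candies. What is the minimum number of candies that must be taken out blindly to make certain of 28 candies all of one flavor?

211

Treat the 9 flavors as pigeonholes.
In the worst case we take at most 27 of each flavor, but all 25 watermelon, all 12 lime, all 18 grape, and all 20 mango (fewer than 27), giving 25 + 27 + 27 + 27 + 12 + 18 + 27 + 20 + 27 = 210.
One more candy then forces some flavor to 28, so 210 + 1 = 211.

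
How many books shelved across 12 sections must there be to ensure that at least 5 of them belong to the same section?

There are 12 sections acting as pigeonholes.
With 12 × 4 = 48 books we could place exactly 4 in each, with no class reaching 5.
One more forces some class to hold 5, so 48 + 1 = 49.

49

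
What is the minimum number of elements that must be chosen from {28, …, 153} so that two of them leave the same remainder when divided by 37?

38

Group the integers by remainder mod 37; there are 37 residue classes, each nonempty in this range.
Choosing one from each class (37 integers) avoids any shared remainder.
One more choice must repeat a class, so two differ by a multiple of 37. Hence 37 + 1 = 38.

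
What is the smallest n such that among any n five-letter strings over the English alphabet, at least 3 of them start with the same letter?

There are 26 possible first letters acting as pigeonholes.
With 26 × 2 = 52 five-letter strings over the English alphabet we could place exactly 2 in each, with no class reaching 3.
One more forces some class to hold 3, so 52 + 1 = 53.

53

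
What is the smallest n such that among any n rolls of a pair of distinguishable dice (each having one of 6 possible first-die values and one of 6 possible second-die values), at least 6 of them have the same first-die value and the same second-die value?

181

There are 6 × 6 = 36 (first-die value, second-die value) combinations acting as pigeonholes.
With 36 × 5 = 180 rolls of a pair of distinguishable dice we could place exactly 5 in each, with no (first-die value, second-die value) pair reaching 6.
One more forces some (first-die value, second-die value) pair to hold 6, so 180 + 1 = 181.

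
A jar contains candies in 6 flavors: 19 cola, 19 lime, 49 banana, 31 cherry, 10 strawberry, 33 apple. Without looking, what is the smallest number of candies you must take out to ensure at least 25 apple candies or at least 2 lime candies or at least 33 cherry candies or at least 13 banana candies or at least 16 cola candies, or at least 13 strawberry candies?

94

The worst case stops just short of every target: 15 cola, 1 lime, 12 banana, all 31 cherry, all 10 strawberry, 24 apple — 15 + 1 + 12 + 31 + 10 + 24 = 93 candies.
One more candy must push some flavor to its target, so 93 + 1 = 94.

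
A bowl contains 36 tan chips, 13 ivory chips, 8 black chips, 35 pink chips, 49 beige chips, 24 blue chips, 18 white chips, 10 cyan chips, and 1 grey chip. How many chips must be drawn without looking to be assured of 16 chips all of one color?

In the worst case we take at most 15 of each color, but all 13 ivory, all 8 black, all 10 cyan, and all 1 grey (fewer than 15), giving 15 + 13 + 8 + 15 + 15 + 15 + 15 + 10 + 1 = 107.
One more chip then forces some color to 16, so 107 + 1 = 108.

108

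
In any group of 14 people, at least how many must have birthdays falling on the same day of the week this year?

2

If each of the 7 days of the week held at most 1, the total would be at most 7 × 1 = 7 < 14, a contradiction.
So at least one holds ⌈14/7⌉ = 2.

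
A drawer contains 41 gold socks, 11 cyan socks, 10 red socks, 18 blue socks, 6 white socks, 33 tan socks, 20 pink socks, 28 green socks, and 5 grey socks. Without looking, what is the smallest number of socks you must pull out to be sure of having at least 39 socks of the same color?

170

Treat the 9 colors as pigeonholes.
In the worst case we take at most 38 of each color, but all 11 cyan, all 10 red, all 18 blue, all 6 white, all 33 tan, all 20 pink, all 28 green, and all 5 grey (fewer than 38), giving 38 + 11 + 10 + 18 + 6 + 33 + 20 + 28 + 5 = 169.
One more sock then forces some color to 39, so 169 + 1 = 170.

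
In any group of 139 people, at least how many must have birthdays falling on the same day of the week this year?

If each of the 7 days of the week held at most 19, the total would be at most 7 × 19 = 133 < 139, a contradiction.
So at least one holds ⌈139/7⌉ = 20.

20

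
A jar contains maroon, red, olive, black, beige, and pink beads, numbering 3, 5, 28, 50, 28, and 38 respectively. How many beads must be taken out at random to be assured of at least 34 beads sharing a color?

In the worst case we take at most 33 of each color, but all 3 maroon, all 5 red, all 28 olive, and all 28 beige (fewer than 33), giving 3 + 5 + 28 + 33 + 28 + 33 = 130.
One more bead then forces some color to 34, so 130 + 1 = 131.

131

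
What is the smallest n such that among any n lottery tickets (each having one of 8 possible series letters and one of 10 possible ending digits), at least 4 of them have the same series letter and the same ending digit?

There are 8 × 10 = 80 (series letter, ending digit) combinations acting as pigeonholes.
With 80 × 3 = 240 lottery tickets we could place exactly 3 in each, with no (series letter, ending digit) pair reaching 4.
One more forces some (series letter, ending digit) pair to hold 4, so 240 + 1 = 241.

241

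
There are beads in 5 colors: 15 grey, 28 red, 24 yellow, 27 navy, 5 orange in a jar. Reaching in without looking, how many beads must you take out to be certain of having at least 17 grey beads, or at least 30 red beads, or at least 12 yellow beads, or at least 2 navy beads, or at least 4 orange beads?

59

Each of the 5 colors has its own threshold; avoid all of them simultaneously.
The worst case stops just short of every target: all 15 grey, all 28 red, 11 yellow, 1 navy, 3 orange — 15 + 28 + 11 + 1 + 3 = 58 beads.
One more bead must push some color to its target, so 58 + 1 = 59.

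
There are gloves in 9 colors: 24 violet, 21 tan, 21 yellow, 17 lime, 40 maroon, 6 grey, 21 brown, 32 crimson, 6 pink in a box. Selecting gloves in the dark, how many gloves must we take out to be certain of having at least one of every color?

183

The hardest color to obtain is grey: we could draw every other glove first — 188 − 6 = 182 gloves — without a single grey one.
The next draw must be grey, so 182 + 1 = 183.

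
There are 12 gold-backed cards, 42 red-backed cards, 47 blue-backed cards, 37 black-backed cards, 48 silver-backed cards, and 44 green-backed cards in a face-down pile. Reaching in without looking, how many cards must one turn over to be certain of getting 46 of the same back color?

226

In the worst case we take at most 45 of each back color, but all 12 gold-backed, all 42 red-backed, all 37 black-backed, and all 44 green-backed (fewer than 45), giving 12 + 42 + 45 + 37 + 45 + 44 = 225.
One more card then forces some back color to 46, so 225 + 1 = 226.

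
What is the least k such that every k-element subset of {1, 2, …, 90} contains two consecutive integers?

Partition {1, …, 90} into 45 pairs: {1,2}, {3,4}, …, {89,90}.
Choosing 45 integers — say the 45 even numbers 2, 4, …, 90 — takes one from each pair and avoids the property.
Choosing 46 forces two into the same pair by pigeonhole, and those are consecutive. So 46.

46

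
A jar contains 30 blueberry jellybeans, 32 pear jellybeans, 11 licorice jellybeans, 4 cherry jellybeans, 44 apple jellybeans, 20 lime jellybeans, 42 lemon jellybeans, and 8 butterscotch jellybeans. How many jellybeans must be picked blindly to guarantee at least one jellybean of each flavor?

The hardest flavor to obtain is cherry: we could draw every other jellybean first — 191 − 4 = 187 jellybeans — without a single cherry one.
The next draw must be cherry, so 187 + 1 = 188.

188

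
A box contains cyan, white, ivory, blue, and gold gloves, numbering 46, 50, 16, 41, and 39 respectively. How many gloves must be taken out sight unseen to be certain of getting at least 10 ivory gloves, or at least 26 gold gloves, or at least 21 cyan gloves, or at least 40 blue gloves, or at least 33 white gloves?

126

Each of the 5 colors has its own threshold; avoid all of them simultaneously.
The worst case stops just short of every target: 20 cyan, 32 white, 9 ivory, 39 blue, 25 gold — 20 + 32 + 9 + 39 + 25 = 125 gloves.
One more glove must push some color to its target, so 125 + 1 = 126.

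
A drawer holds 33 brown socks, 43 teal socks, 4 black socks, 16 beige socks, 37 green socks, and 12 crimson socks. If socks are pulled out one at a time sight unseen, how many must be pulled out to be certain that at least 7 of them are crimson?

To avoid crimson socks as long as possible, exhaust the other 5 colors first.
The worst case draws every non-crimson sock first: 33 + 43 + 4 + 16 + 37 = 133.
The next 7 draws are then forced to be crimson, giving 133 + 7 = 140.

140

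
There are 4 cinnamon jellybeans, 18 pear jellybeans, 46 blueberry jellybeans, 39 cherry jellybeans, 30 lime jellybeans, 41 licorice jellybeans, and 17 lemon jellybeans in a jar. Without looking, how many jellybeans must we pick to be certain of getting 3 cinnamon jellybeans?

The worst case draws every non-cinnamon jellybean first: 18 + 46 + 39 + 30 + 41 + 17 = 191.
The next 3 draws are then forced to be cinnamon, giving 191 + 3 = 194.

194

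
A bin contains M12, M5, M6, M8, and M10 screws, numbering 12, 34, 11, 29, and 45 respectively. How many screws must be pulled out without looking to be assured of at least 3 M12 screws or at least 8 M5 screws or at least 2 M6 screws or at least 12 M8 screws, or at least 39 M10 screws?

60

The worst case stops just short of every target: 2 M12, 7 M5, 1 M6, 11 M8, 38 M10 — 2 + 7 + 1 + 11 + 38 = 59 screws.
One more screw must push some size to its target, so 59 + 1 = 60.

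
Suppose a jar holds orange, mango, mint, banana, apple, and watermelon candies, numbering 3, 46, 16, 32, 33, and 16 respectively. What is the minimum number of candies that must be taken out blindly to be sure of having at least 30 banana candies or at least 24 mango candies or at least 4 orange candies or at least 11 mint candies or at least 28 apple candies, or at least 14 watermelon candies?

Each of the 6 flavors has its own threshold; avoid all of them simultaneously.
The worst case stops just short of every target: 3 orange, 23 mango, 10 mint, 29 banana, 27 apple, 13 watermelon — 3 + 23 + 10 + 29 + 27 + 13 = 105 candies.
One more candy must push some flavor to its target, so 105 + 1 = 106.

106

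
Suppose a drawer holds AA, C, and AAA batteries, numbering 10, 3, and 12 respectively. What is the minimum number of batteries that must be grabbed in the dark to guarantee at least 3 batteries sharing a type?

7

The worst case takes 2 batteries of each type without reaching 3 of any: 3 × 2 = 6.
The next battery must bring some type to 3, so 6 + 1 = 7.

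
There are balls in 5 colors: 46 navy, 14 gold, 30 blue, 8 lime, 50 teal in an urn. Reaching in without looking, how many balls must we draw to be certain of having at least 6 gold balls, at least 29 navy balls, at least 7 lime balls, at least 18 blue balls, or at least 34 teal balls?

90

Each of the 5 colors has its own threshold; avoid all of them simultaneously.
The worst case stops just short of every target: 28 navy, 5 gold, 17 blue, 6 lime, 33 teal — 28 + 5 + 17 + 6 + 33 = 89 balls.
One more ball must push some color to its target, so 89 + 1 = 90.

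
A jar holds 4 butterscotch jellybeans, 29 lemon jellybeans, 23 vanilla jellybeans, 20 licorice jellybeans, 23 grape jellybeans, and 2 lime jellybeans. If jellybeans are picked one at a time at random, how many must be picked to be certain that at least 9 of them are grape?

87

To avoid grape jellybeans as long as possible, exhaust the other 5 flavors first.
The worst case draws every non-grape jellybean first: 4 + 29 + 23 + 20 + 2 = 78.
The next 9 draws are then forced to be grape, giving 78 + 9 = 87.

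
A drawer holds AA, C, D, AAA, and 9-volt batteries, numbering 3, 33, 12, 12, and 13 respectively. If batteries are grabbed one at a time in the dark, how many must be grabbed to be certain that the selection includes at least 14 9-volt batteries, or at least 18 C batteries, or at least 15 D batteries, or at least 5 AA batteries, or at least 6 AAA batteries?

51

The worst case stops just short of every target: all 3 AA, 17 C, all 12 D, 5 AAA, 13 9-volt — 3 + 17 + 12 + 5 + 13 = 50 batteries.
One more battery must push some type to its target, so 50 + 1 = 51.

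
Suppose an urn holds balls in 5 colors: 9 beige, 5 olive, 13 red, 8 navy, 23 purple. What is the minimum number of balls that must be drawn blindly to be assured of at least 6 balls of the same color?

26

Treat the 5 colors as pigeonholes.
The worst case takes 5 balls of each color without reaching 6 of any: 5 × 5 = 25.
The next ball must bring some color to 6, so 25 + 1 = 26.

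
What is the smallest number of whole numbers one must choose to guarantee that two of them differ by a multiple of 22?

23

Two integers differ by a multiple of 22 exactly when they share a remainder mod 22.
There are 22 residue classes mod 22, so 22 integers can all lie in distinct classes.
One more integer must repeat a residue, giving a difference divisible by 22. So n = 22 + 1 = 23.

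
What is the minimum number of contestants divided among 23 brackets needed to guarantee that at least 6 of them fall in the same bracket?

There are 23 brackets acting as pigeonholes.
With 23 × 5 = 115 contestants we could place exactly 5 in each, with no class reaching 6.
One more forces some class to hold 6, so 115 + 1 = 116.

116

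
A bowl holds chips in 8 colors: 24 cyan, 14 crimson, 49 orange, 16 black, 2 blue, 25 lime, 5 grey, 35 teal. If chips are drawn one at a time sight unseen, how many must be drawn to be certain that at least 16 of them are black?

The worst case draws every non-black chip first: 24 + 14 + 49 + 2 + 25 + 5 + 35 = 154.
The next 16 draws are then forced to be black, giving 154 + 16 = 170.

170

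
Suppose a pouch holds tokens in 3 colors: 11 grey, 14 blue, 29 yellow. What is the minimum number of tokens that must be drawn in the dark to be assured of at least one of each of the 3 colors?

The hardest color to obtain is grey: we could draw every other token first — 54 − 11 = 43 tokens — without a single grey one.
The next draw must be grey, so 43 + 1 = 44.

44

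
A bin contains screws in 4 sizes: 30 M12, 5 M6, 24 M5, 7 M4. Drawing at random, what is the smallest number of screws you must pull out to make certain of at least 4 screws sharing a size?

13

Treat the 4 sizes as pigeonholes.
The worst case takes 3 screws of each size without reaching 4 of any: 4 × 3 = 12.
The next screw must bring some size to 4, so 12 + 1 = 13.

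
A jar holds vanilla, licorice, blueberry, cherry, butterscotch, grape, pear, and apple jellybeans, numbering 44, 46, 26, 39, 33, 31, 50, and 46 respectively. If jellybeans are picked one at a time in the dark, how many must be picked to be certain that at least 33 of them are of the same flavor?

250

In the worst case we take at most 32 of each flavor, but all 26 blueberry and all 31 grape (fewer than 32), giving 32 + 32 + 26 + 32 + 32 + 31 + 32 + 32 = 249.
One more jellybean then forces some flavor to 33, so 249 + 1 = 250.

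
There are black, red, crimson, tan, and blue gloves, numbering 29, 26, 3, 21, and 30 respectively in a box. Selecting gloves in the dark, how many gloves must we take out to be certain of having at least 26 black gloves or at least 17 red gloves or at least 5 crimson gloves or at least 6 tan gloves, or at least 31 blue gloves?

80

The worst case stops just short of every target: 25 black, 16 red, all 3 crimson, 5 tan, 30 blue — 25 + 16 + 3 + 5 + 30 = 79 gloves.
One more glove must push some color to its target, so 79 + 1 = 80.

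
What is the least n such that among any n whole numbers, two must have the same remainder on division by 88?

89

Two integers differ by a multiple of 88 exactly when they share a remainder mod 88.
There are 88 residue classes mod 88, so 88 integers can all lie in distinct classes.
One more integer must repeat a residue, giving a difference divisible by 88. So n = 88 + 1 = 89.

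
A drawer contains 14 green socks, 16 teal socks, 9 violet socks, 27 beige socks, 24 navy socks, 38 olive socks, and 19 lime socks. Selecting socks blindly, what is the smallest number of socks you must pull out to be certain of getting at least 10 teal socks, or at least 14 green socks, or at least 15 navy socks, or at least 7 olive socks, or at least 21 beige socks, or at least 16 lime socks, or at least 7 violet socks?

84

Each of the 7 colors has its own threshold; avoid all of them simultaneously.
The worst case stops just short of every target: 13 green, 9 teal, 6 violet, 20 beige, 14 navy, 6 olive, 15 lime — 13 + 9 + 6 + 20 + 14 + 6 + 15 = 83 socks.
One more sock must push some color to its target, so 83 + 1 = 84.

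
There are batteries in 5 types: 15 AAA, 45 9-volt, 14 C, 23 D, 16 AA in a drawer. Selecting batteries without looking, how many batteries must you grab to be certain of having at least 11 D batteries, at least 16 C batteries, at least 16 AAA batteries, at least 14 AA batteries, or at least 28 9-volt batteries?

80

The worst case stops just short of every target: 15 AAA, 27 9-volt, all 14 C, 10 D, 13 AA — 15 + 27 + 14 + 10 + 13 = 79 batteries.
One more battery must push some type to its target, so 79 + 1 = 80.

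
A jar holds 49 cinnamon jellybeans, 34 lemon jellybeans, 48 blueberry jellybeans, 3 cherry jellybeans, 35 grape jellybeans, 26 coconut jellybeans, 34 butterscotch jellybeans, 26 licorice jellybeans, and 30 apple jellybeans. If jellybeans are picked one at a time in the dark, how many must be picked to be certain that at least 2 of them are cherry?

The worst case draws every non-cherry jellybean first: 49 + 34 + 48 + 35 + 26 + 34 + 26 + 30 = 282.
The next 2 draws are then forced to be cherry, giving 282 + 2 = 284.

284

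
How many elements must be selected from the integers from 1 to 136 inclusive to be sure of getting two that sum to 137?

Partition {1, …, 136} into 68 pairs: {1,136}, {2,135}, …, {68,69}.
Choosing 68 integers — say the integers 1 through 68 — takes one from each pair and avoids the property.
Choosing 69 forces two into the same pair by pigeonhole, and those sum to 137. So 69.

69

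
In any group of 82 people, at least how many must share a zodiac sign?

If each of the 12 zodiac signs held at most 6, the total would be at most 12 × 6 = 72 < 82, a contradiction.
So at least one holds ⌈82/12⌉ = 7.

7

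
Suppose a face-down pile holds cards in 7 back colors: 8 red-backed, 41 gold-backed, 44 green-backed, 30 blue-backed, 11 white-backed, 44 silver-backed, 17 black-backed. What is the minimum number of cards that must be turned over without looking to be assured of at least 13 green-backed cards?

The worst case draws every non-green-backed card first: 8 + 41 + 30 + 11 + 44 + 17 = 151.
The next 13 draws are then forced to be green-backed, giving 151 + 13 = 164.

164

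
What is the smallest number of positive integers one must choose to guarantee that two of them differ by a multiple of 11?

12

Use the pigeonhole principle on residue classes: two integers differ by a multiple of 11 exactly when they share a remainder mod 11.
There are 11 residue classes mod 11, so 11 integers can all lie in distinct classes.
One more integer must repeat a residue, giving a difference divisible by 11. So n = 11 + 1 = 12.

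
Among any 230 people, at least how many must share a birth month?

If each of the 12 months of the year held at most 19, the total would be at most 12 × 19 = 228 < 230, a contradiction.
So at least one holds ⌈230/12⌉ = 20.

20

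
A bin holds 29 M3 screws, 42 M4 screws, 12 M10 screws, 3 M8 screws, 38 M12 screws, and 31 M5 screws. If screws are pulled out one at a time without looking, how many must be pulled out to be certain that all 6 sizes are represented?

The hardest size to obtain is M8: we could draw every other screw first — 155 − 3 = 152 screws — without a single M8 one.
The next draw must be M8, so 152 + 1 = 153.

153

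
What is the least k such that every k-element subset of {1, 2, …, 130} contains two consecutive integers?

Partition {1, …, 130} into 65 pairs: {1,2}, {3,4}, …, {129,130}.
Choosing 65 integers — say the 65 even numbers 2, 4, …, 130 — takes one from each pair and avoids the property.
Choosing 66 forces two into the same pair by pigeonhole, and those are consecutive. So 66.

66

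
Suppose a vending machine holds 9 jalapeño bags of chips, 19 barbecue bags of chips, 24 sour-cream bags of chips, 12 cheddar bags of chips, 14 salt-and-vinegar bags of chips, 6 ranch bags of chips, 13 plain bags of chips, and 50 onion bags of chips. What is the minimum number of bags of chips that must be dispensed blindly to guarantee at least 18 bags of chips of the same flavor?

106

In the worst case we take at most 17 of each flavor, but all 9 jalapeño, all 12 cheddar, all 14 salt-and-vinegar, all 6 ranch, and all 13 plain (fewer than 17), giving 9 + 17 + 17 + 12 + 14 + 6 + 13 + 17 = 105.
One more bag of chips then forces some flavor to 18, so 105 + 1 = 106.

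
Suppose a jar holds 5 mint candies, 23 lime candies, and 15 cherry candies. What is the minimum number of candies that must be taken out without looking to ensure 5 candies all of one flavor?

13

Treat the 3 flavors as pigeonholes.
The worst case takes 4 candies of each flavor without reaching 5 of any: 3 × 4 = 12.
The next candy must bring some flavor to 5, so 12 + 1 = 13.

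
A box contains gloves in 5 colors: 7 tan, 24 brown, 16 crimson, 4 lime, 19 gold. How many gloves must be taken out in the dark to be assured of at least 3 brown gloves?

49

To avoid brown gloves as long as possible, exhaust the other 4 colors first.
The worst case draws every non-brown glove first: 7 + 16 + 4 + 19 = 46.
The next 3 draws are then forced to be brown, giving 46 + 3 = 49.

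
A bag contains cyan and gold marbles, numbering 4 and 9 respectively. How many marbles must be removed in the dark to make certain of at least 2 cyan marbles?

11

The worst case draws every non-cyan marble first: 9.
The next 2 draws are then forced to be cyan, giving 9 + 2 = 11.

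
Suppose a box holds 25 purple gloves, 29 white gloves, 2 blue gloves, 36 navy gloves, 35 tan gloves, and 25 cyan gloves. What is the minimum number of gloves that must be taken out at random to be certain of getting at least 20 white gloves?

143

To avoid white gloves as long as possible, exhaust the other 5 colors first.
The worst case draws every non-white glove first: 25 + 2 + 36 + 35 + 25 = 123.
The next 20 draws are then forced to be white, giving 123 + 20 = 143.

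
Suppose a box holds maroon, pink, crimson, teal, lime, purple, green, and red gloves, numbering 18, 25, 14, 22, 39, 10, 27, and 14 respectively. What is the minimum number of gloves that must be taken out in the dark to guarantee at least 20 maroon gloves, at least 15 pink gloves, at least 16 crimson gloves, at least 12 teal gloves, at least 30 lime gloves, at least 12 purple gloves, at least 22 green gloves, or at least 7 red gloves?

124

The worst case stops just short of every target: all 18 maroon, 14 pink, all 14 crimson, 11 teal, 29 lime, all 10 purple, 21 green, 6 red — 18 + 14 + 14 + 11 + 29 + 10 + 21 + 6 = 123 gloves.
One more glove must push some color to its target, so 123 + 1 = 124.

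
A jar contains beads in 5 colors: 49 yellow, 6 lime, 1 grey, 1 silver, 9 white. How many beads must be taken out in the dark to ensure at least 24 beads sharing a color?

Treat the 5 colors as pigeonholes.
In the worst case we take at most 23 of each color, but all 6 lime, all 1 grey, all 1 silver, and all 9 white (fewer than 23), giving 23 + 6 + 1 + 1 + 9 = 40.
One more bead then forces some color to 24, so 40 + 1 = 41.

41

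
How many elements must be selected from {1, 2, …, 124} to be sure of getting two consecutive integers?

Partition {1, …, 124} into 62 pairs: {1,2}, {3,4}, …, {123,124}.
Choosing 62 integers — say the 62 even numbers 2, 4, …, 124 — takes one from each pair and avoids the property.
Choosing 63 forces two into the same pair by pigeonhole, and those are consecutive. So 63.

63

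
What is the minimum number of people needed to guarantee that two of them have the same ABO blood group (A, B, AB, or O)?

There are 4 ABO blood groups acting as pigeonholes.
With 4 people we could place one in each, avoiding any repeat.
One more forces some class to hold 2, so 4 + 1 = 5.

5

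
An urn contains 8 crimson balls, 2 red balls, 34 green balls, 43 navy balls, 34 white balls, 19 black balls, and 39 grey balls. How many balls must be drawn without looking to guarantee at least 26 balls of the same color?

130

In the worst case we take at most 25 of each color, but all 8 crimson, all 2 red, and all 19 black (fewer than 25), giving 8 + 2 + 25 + 25 + 25 + 19 + 25 = 129.
One more ball then forces some color to 26, so 129 + 1 = 130.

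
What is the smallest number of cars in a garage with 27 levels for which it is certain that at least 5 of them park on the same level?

There are 27 levels acting as pigeonholes.
With 27 × 4 = 108 cars we could place exactly 4 in each, with no class reaching 5.
One more forces some class to hold 5, so 108 + 1 = 109.

109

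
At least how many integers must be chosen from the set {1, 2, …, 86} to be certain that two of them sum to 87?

Partition {1, …, 86} into 43 pairs: {1,86}, {2,85}, …, {43,44}.
Choosing 43 integers — say the integers 1 through 43 — takes one from each pair and avoids the property.
Choosing 44 forces two into the same pair by pigeonhole, and those sum to 87. So 44.

44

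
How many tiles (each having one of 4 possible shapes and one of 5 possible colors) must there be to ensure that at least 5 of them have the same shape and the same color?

There are 4 × 5 = 20 (shape, color) combinations acting as pigeonholes.
With 20 × 4 = 80 tiles we could place exactly 4 in each, with no (shape, color) pair reaching 5.
One more forces some (shape, color) pair to hold 5, so 80 + 1 = 81.

81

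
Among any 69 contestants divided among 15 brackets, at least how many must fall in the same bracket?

5

The 69 contestants fall into 15 brackets.
If each of the 15 brackets held at most 4, the total would be at most 15 × 4 = 60 < 69, a contradiction.
So at least one holds ⌈69/15⌉ = 5.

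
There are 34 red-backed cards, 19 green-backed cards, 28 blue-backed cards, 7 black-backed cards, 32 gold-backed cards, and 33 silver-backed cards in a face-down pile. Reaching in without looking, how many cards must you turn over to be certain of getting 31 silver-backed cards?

151

To avoid silver-backed cards as long as possible, exhaust the other 5 back colors first.
The worst case draws every non-silver-backed card first: 34 + 19 + 28 + 7 + 32 = 120.
The next 31 draws are then forced to be silver-backed, giving 120 + 31 = 151.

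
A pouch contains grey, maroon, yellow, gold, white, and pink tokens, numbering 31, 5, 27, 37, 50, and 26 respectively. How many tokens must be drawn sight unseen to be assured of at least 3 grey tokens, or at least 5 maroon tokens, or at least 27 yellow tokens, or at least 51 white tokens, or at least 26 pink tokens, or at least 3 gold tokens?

The worst case stops just short of every target: 2 grey, 4 maroon, 26 yellow, 2 gold, 50 white, 25 pink — 2 + 4 + 26 + 2 + 50 + 25 = 109 tokens.
One more token must push some color to its target, so 109 + 1 = 110.

110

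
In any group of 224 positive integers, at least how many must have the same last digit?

23

There are 10 possible last digits, which serve as the pigeonholes.
If each of the 10 possible last digits held at most 22, the total would be at most 10 × 22 = 220 < 224, a contradiction.
So at least one holds ⌈224/10⌉ = 23.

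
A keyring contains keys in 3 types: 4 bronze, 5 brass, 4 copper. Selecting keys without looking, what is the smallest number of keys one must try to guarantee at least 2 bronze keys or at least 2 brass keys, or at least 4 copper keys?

The worst case stops just short of every target: 1 bronze, 1 brass, 3 copper — 1 + 1 + 3 = 5 keys.
One more key must push some type to its target, so 5 + 1 = 6.

6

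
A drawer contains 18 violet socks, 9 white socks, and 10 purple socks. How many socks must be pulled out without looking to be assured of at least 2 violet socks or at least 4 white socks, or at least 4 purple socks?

The worst case stops just short of every target: 1 violet, 3 white, 3 purple — 1 + 3 + 3 = 7 socks.
One more sock must push some color to its target, so 7 + 1 = 8.

8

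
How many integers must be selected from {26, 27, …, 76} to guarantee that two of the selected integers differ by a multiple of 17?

18

Group the integers by remainder mod 17; there are 17 residue classes, each nonempty in this range.
Choosing one from each class (17 integers) avoids any shared remainder.
One more choice must repeat a class, so two differ by a multiple of 17. Hence 17 + 1 = 18.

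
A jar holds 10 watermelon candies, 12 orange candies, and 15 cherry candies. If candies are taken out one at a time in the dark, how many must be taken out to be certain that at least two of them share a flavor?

4

The worst case takes 1 candy of each flavor without reaching 2 of any: 3 × 1 = 3.
The next candy must bring some flavor to 2, so 3 + 1 = 4.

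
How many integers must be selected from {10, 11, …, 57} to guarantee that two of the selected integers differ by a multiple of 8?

9

Group the integers by remainder mod 8; there are 8 residue classes, each nonempty in this range.
Choosing one from each class (8 integers) avoids any shared remainder.
One more choice must repeat a class, so two differ by a multiple of 8. Hence 8 + 1 = 9.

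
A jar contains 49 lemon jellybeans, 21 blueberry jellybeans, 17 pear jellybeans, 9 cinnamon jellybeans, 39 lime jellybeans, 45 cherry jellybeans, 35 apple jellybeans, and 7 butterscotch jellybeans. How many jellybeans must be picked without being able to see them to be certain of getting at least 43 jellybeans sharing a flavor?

213

In the worst case we take at most 42 of each flavor, but all 21 blueberry, all 17 pear, all 9 cinnamon, all 39 lime, all 35 apple, and all 7 butterscotch (fewer than 42), giving 42 + 21 + 17 + 9 + 39 + 42 + 35 + 7 = 212.
One more jellybean then forces some flavor to 43, so 212 + 1 = 213.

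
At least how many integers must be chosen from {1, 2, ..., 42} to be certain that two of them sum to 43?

22

Partition {1, …, 42} into 21 pairs: {1,42}, {2,41}, …, {21,22}.
Choosing 21 integers — say the integers 1 through 21 — takes one from each pair and avoids the property.
Choosing 22 forces two into the same pair by pigeonhole, and those sum to 43. So 22.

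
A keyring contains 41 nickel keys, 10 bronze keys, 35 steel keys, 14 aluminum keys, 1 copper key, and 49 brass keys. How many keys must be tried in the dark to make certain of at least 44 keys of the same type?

In the worst case we take at most 43 of each type, but all 41 nickel, all 10 bronze, all 35 steel, all 14 aluminum, and all 1 copper (fewer than 43), giving 41 + 10 + 35 + 14 + 1 + 43 = 144.
One more key then forces some type to 44, so 144 + 1 = 145.

145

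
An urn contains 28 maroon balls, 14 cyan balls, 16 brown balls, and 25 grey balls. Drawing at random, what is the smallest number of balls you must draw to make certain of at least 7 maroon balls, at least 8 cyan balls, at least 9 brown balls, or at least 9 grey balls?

The worst case stops just short of every target: 6 maroon, 7 cyan, 8 brown, 8 grey — 6 + 7 + 8 + 8 = 29 balls.
One more ball must push some color to its target, so 29 + 1 = 30.

30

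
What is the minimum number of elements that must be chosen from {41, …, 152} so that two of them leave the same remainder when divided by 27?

Group the integers by remainder mod 27; there are 27 residue classes, each nonempty in this range.
Choosing one from each class (27 integers) avoids any shared remainder.
One more choice must repeat a class, so two differ by a multiple of 27. Hence 27 + 1 = 28.

28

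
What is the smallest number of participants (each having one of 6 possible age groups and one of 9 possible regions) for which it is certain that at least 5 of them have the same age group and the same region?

There are 6 × 9 = 54 (age group, region) combinations acting as pigeonholes.
With 54 × 4 = 216 participants we could place exactly 4 in each, with no (age group, region) pair reaching 5.
One more forces some (age group, region) pair to hold 5, so 216 + 1 = 217.

217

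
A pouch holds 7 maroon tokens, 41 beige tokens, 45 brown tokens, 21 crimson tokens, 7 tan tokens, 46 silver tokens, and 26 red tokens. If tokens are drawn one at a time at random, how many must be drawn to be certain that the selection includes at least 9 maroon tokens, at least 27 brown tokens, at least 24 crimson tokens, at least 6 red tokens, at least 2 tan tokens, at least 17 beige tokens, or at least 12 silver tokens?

Each of the 7 colors has its own threshold; avoid all of them simultaneously.
The worst case stops just short of every target: all 7 maroon, 16 beige, 26 brown, all 21 crimson, 1 tan, 11 silver, 5 red — 7 + 16 + 26 + 21 + 1 + 11 + 5 = 87 tokens.
One more token must push some color to its target, so 87 + 1 = 88.

88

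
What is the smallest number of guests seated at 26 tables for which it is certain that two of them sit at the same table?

27

There are 26 tables acting as pigeonholes.
With 26 guests we could place one in each, avoiding any repeat.
One more forces some class to hold 2, so 26 + 1 = 27.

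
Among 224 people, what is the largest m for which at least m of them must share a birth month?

19

The 224 people fall into 12 months of the year.
If each of the 12 months of the year held at most 18, the total would be at most 12 × 18 = 216 < 224, a contradiction.
So at least one holds ⌈224/12⌉ = 19.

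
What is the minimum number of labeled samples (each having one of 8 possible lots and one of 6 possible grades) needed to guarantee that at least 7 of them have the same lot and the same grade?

There are 8 × 6 = 48 (lot, grade) combinations acting as pigeonholes.
With 48 × 6 = 288 labeled samples we could place exactly 6 in each, with no (lot, grade) pair reaching 7.
One more forces some (lot, grade) pair to hold 7, so 288 + 1 = 289.

289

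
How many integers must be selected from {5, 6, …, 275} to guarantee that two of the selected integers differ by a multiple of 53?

Use the pigeonhole principle on residue classes: group the integers by remainder mod 53; there are 53 residue classes, each nonempty in this range.
Choosing one from each class (53 integers) avoids any shared remainder.
One more choice must repeat a class, so two differ by a multiple of 53. Hence 53 + 1 = 54.

54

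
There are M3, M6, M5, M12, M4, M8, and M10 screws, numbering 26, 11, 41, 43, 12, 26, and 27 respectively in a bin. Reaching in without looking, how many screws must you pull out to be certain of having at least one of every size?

The hardest size to obtain is M6: we could draw every other screw first — 186 − 11 = 175 screws — without a single M6 one.
The next draw must be M6, so 175 + 1 = 176.

176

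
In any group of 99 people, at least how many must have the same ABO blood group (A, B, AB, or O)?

If each of the 4 ABO blood groups held at most 24, the total would be at most 4 × 24 = 96 < 99, a contradiction.
So at least one holds ⌈99/4⌉ = 25.

25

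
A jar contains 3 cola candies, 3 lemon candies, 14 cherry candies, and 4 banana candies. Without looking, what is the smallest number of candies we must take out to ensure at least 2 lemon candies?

The worst case draws every non-lemon candy first: 3 + 14 + 4 = 21.
The next 2 draws are then forced to be lemon, giving 21 + 2 = 23.

23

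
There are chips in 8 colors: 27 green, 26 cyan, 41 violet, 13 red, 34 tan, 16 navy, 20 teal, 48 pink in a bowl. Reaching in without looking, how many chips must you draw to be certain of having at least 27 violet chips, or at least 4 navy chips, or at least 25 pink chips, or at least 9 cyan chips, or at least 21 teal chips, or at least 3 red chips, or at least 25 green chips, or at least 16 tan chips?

Each of the 8 colors has its own threshold; avoid all of them simultaneously.
The worst case stops just short of every target: 24 green, 8 cyan, 26 violet, 2 red, 15 tan, 3 navy, 20 teal, 24 pink — 24 + 8 + 26 + 2 + 15 + 3 + 20 + 24 = 122 chips.
One more chip must push some color to its target, so 122 + 1 = 123.

123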